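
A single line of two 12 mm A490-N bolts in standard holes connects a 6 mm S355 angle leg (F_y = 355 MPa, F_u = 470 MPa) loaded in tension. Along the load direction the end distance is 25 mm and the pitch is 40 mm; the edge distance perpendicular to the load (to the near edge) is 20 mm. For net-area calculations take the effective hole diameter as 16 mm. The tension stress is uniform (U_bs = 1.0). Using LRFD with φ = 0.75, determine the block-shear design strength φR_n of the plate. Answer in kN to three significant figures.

Shear plane L_v = 25 + 1·40 = 65 mm; A_gv = 65 × 6 = 390 mm².
A_nv = (65 − 1.5·16) × 6 = 246 mm².
A_nt = (20 − 0.5·16) × 6 = 72 mm².
0.6 F_u A_nv = 69.37 kN; 0.6 F_y A_gv = 83.07 kN → shear rupture governs the shear term.
R_n = 69.37 + 1.0 × 470 × 72 / 1000 = 103.2 kN.
Design strength φR_n = 0.75 × 103.2 = 77.4 kN.

77.4 kN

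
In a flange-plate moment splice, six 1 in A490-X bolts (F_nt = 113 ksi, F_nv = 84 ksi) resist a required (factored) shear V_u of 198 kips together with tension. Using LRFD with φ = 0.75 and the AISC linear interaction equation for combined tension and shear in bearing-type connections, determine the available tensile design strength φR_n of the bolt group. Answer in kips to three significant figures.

A_b = π·1²/4 = 0.7854 in²; f_rv = 198 / (6 × 0.7854) = 42.02 ksi.
F'_nt = 1.3 F_nt − (F_nt / φF_nv) f_rv = 1.3·113 − (113/(0.75·84))·42.02 = 71.54 ksi, capped at F_nt → F'_nt = 71.54 ksi.
R_n = F'_nt · A_b · n = 71.54 × 0.7854 × 6 = 337.1 kips.
Design strength φR_n = 0.75 × 337.1 = 253 kips.

253 kips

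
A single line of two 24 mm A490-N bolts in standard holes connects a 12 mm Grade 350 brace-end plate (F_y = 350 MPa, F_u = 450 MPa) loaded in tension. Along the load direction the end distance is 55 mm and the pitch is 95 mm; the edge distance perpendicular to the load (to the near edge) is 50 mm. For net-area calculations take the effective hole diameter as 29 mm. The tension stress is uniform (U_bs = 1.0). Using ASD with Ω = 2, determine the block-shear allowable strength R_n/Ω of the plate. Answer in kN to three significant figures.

268 kN

Shear plane L_v = 55 + 1·95 = 150 mm; A_gv = 150 × 12 = 1800 mm².
A_nv = (150 − 1.5·29) × 12 = 1278 mm².
A_nt = (50 − 0.5·29) × 12 = 426 mm².
0.6 F_u A_nv = 345.1 kN; 0.6 F_y A_gv = 378 kN → shear rupture governs the shear term.
R_n = 345.1 + 1.0 × 450 × 426 / 1000 = 536.8 kN.
Allowable strength R_n/Ω = 536.8 / 2 = 268 kN.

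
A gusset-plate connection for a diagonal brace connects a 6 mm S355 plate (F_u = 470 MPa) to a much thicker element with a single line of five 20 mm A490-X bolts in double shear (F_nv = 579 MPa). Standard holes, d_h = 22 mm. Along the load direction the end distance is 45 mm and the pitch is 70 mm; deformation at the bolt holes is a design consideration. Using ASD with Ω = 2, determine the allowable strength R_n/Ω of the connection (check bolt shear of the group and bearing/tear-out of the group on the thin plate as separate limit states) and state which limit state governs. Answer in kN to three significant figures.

328 kN (bearing governs)

Bolt shear: A_b = π·20²/4 = 314.2 mm²; R_n = 579 × 314.2 × 5 × 2 / 1000 = 1819 kN → 1819 / 2 = 909 kN.
Bearing (1.2 l_c t F_u ≤ 2.4 d t F_u): upper limit = 2.4·20·6·470 / 1000 = 135.4 kN.
  Edge l_c = 45 − 22/2 = 34 → r_n = 115.1 kN; interior l_c = 70 − 22 = 48 → r_n = 135.4 kN.
  R_n,bearing = 1·115.1 + 4·135.4 = 656.5 kN → 656.5 / 2 = 328 kN.
Bearing governs: 328 kN.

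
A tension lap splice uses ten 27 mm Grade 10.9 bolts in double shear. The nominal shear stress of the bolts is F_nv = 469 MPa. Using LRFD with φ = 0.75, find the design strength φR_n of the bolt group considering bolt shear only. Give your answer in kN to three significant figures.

4030 kN

A_b = π × 27² / 4 = 572.6 mm².
R_n = F_nv · A_b · n · n_s = 469 × 572.6 × 10 × 2 / 1000 = 5371 kN.
Design strength φR_n = 0.75 × 5371 = 4030 kN.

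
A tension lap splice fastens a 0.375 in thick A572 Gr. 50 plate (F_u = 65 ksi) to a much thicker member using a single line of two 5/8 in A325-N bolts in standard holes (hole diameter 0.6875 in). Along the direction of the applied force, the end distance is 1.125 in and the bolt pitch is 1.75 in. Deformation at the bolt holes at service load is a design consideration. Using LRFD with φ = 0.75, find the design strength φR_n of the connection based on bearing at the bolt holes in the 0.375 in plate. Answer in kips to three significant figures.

Per bolt r_n = 1.2 l_c t F_u ≤ 2.4 d t F_u; upper limit = 2.4 × 0.625 × 0.375 × 65 = 36.56 kips.
Edge bolt: l_c = 1.125 − 0.6875/2 = 0.7812 in → 1.2 × 0.7812 × 0.375 × 65 = 22.85 → r_n = 22.85 kips.
Interior bolts: l_c = 1.75 − 0.6875 = 1.062 in → 1.2 × 1.062 × 0.375 × 65 = 31.08 → r_n = 31.08 kips.
R_n = 1 × 22.85 + 1 × 31.08 = 53.93 kips.
Design strength φR_n = 0.75 × 53.93 = 40.4 kips.

40.4 kips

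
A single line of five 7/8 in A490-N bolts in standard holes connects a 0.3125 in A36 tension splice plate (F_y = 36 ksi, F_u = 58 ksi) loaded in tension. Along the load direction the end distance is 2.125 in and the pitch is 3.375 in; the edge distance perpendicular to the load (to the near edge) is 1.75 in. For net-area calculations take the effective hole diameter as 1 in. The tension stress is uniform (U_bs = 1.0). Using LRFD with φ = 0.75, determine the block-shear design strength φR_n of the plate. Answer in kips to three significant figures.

96.1 kips

Shear plane L_v = 2.125 + 4·3.375 = 15.62 in; A_gv = 15.62 × 0.3125 = 4.883 in².
A_nv = (15.62 − 4.5·1) × 0.3125 = 3.477 in².
A_nt = (1.75 − 0.5·1) × 0.3125 = 0.3906 in².
0.6 F_u A_nv = 121 kips; 0.6 F_y A_gv = 105.5 kips → shear yielding governs the shear term.
R_n = 105.5 + 1.0 × 58 × 0.3906 = 128.1 kips.
Design strength φR_n = 0.75 × 128.1 = 96.1 kips.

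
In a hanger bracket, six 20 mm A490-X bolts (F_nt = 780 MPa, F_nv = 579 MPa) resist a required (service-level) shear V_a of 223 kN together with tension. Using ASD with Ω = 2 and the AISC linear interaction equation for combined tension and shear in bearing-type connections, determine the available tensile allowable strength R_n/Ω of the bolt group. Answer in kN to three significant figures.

655 kN

A_b = π·20²/4 = 314.2 mm²; f_rv = 223 × 1000 / (6 × 314.2) = 118.3 MPa.
F'_nt = 1.3 F_nt − (Ω F_nt / F_nv) f_rv = 1.3·780 − (2·780/579)·118.3 = 695.3 MPa, capped at F_nt → F'_nt = 695.3 MPa.
R_n = F'_nt · A_b · n = 695.3 × 314.2 × 6 / 1000 = 1311 kN.
Allowable strength R_n/Ω = 1311 / 2 = 655 kN.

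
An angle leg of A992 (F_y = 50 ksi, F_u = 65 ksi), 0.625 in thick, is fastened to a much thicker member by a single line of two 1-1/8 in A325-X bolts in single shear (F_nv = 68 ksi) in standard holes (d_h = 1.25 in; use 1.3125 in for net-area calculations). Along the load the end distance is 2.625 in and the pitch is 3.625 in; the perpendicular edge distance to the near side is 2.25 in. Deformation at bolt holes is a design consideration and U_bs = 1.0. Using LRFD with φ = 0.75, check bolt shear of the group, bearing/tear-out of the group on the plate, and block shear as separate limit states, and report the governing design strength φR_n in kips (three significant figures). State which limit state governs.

101 kips (bolt shear governs)

Bolt shear: A_b = π·1.125²/4 = 0.994 in²; R_n = 68 × 0.994 × 2 × 1 = 135.2 kips → 0.75 × 135.2 = 101 kips.
Bearing: edge l_c = 2, r_n = 97.5 kips; interior l_c = 2.375, r_n = 109.7 kips; R_n = 97.5 + 1·109.7 = 207.2 kips → 155 kips.
Block shear: A_gv = 3.906, A_nv = 2.676, A_nt = 0.9961 in²; R_n = min(0.6F_uA_nv, 0.6F_yA_gv) + U_bs·F_u·A_nt = 169.1 kips → 127 kips.
Bolt shear governs: 101 kips.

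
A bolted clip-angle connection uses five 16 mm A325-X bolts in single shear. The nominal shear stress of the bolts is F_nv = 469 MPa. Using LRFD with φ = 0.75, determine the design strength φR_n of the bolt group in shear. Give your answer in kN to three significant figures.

354 kN

A_b = π × 16² / 4 = 201.1 mm².
R_n = F_nv · A_b · n · n_s = 469 × 201.1 × 5 × 1 / 1000 = 471.5 kN.
Design strength φR_n = 0.75 × 471.5 = 354 kN.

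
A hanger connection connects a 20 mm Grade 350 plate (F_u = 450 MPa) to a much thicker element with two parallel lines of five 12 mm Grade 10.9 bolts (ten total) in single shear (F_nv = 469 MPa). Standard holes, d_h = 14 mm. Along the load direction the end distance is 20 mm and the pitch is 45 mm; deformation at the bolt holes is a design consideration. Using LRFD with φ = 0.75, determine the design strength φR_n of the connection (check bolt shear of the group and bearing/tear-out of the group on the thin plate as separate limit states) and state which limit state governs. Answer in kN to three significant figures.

Bolt shear: A_b = π·12²/4 = 113.1 mm²; R_n = 469 × 113.1 × 10 × 1 / 1000 = 530.4 kN → 0.75 × 530.4 = 398 kN.
Bearing (1.2 l_c t F_u ≤ 2.4 d t F_u): upper limit = 2.4·12·20·450 / 1000 = 259.2 kN.
  Edge l_c = 20 − 14/2 = 13 → r_n = 140.4 kN; interior l_c = 45 − 14 = 31 → r_n = 259.2 kN.
  R_n,bearing = 2·140.4 + 8·259.2 = 2354 kN → 0.75 × 2354 = 1770 kN.
Bolt shear governs: 398 kN.

398 kN (bolt shear governs)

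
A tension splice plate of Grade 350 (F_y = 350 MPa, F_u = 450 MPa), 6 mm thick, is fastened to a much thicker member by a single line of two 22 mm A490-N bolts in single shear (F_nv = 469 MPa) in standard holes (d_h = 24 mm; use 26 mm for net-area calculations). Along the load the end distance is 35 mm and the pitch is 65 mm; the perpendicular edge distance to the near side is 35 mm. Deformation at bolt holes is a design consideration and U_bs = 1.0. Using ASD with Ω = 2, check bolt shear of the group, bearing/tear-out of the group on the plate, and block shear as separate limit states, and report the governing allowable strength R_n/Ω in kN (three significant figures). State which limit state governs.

Bolt shear: A_b = π·22²/4 = 380.1 mm²; R_n = 469 × 380.1 × 2 × 1 / 1000 = 356.6 kN → 356.6 / 2 = 178 kN.
Bearing: edge l_c = 23, r_n = 74.52 kN; interior l_c = 41, r_n = 132.8 kN; R_n = 74.52 + 1·132.8 = 207.4 kN → 104 kN.
Block shear: A_gv = 600, A_nv = 366, A_nt = 132 mm²; R_n = min(0.6F_uA_nv, 0.6F_yA_gv) + U_bs·F_u·A_nt = 158.2 kN → 79.1 kN.
Block shear governs: 79.1 kN.

79.1 kN (block shear governs)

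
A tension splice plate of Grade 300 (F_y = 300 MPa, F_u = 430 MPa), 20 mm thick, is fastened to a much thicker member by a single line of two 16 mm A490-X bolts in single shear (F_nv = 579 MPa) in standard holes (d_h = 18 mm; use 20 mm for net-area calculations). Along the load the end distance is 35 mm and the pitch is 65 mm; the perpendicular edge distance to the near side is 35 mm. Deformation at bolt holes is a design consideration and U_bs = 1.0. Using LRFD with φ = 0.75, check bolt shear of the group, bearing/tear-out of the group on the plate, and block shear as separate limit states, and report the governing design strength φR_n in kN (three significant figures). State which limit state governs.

175 kN (bolt shear governs)

Bolt shear: A_b = π·16²/4 = 201.1 mm²; R_n = 579 × 201.1 × 2 × 1 / 1000 = 232.8 kN → 0.75 × 232.8 = 175 kN.
Bearing: edge l_c = 26, r_n = 268.3 kN; interior l_c = 47, r_n = 330.2 kN; R_n = 268.3 + 1·330.2 = 598.6 kN → 449 kN.
Block shear: A_gv = 2000, A_nv = 1400, A_nt = 500 mm²; R_n = min(0.6F_uA_nv, 0.6F_yA_gv) + U_bs·F_u·A_nt = 575 kN → 431 kN.
Bolt shear governs: 175 kN.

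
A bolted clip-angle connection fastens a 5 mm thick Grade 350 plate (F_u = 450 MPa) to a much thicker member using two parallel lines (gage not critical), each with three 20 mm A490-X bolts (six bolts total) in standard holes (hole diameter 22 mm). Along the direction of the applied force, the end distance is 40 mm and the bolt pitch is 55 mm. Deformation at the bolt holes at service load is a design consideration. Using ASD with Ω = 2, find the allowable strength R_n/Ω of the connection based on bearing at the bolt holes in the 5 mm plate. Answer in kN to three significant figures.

256 kN

Per bolt r_n = 1.2 l_c t F_u ≤ 2.4 d t F_u; upper limit = 2.4 × 20 × 5 × 450 / 1000 = 108 kN.
Edge bolt: l_c = 40 − 22/2 = 29 mm → 1.2 × 29 × 5 × 450 / 1000 = 78.3 → r_n = 78.3 kN.
Interior bolts: l_c = 55 − 22 = 33 mm → 1.2 × 33 × 5 × 450 / 1000 = 89.1 → r_n = 89.1 kN.
R_n = 2 × 78.3 + 4 × 89.1 = 513 kN.
Allowable strength R_n/Ω = 513 / 2 = 256 kN.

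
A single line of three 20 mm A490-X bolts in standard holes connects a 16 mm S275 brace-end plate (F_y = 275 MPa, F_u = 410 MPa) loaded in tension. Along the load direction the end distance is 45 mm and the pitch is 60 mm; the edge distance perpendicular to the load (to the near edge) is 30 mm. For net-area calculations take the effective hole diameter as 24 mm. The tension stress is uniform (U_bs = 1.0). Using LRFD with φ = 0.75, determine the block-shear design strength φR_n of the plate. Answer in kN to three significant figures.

399 kN

Shear plane L_v = 45 + 2·60 = 165 mm; A_gv = 165 × 16 = 2640 mm².
A_nv = (165 − 2.5·24) × 16 = 1680 mm².
A_nt = (30 − 0.5·24) × 16 = 288 mm².
0.6 F_u A_nv = 413.3 kN; 0.6 F_y A_gv = 435.6 kN → shear rupture governs the shear term.
R_n = 413.3 + 1.0 × 410 × 288 / 1000 = 531.4 kN.
Design strength φR_n = 0.75 × 531.4 = 399 kN.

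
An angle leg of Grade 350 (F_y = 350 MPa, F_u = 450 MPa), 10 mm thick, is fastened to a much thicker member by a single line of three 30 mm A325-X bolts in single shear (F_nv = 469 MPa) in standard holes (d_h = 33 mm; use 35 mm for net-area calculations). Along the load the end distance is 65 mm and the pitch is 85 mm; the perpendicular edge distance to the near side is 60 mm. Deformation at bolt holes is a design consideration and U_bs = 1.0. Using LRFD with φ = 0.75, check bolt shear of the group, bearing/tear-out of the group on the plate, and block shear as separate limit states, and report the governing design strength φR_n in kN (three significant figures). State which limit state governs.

442 kN (block shear governs)

Bolt shear: A_b = π·30²/4 = 706.9 mm²; R_n = 469 × 706.9 × 3 × 1 / 1000 = 994.5 kN → 0.75 × 994.5 = 746 kN.
Bearing: edge l_c = 48.5, r_n = 261.9 kN; interior l_c = 52, r_n = 280.8 kN; R_n = 261.9 + 2·280.8 = 823.5 kN → 618 kN.
Block shear: A_gv = 2350, A_nv = 1475, A_nt = 425 mm²; R_n = min(0.6F_uA_nv, 0.6F_yA_gv) + U_bs·F_u·A_nt = 589.5 kN → 442 kN.
Block shear governs: 442 kN.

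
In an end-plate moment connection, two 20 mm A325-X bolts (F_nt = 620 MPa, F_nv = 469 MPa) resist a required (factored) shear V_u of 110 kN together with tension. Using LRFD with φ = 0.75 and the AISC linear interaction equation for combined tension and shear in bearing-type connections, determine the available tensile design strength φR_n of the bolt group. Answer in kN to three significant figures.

A_b = π·20²/4 = 314.2 mm²; f_rv = 110 × 1000 / (2 × 314.2) = 175.1 MPa.
F'_nt = 1.3 F_nt − (F_nt / φF_nv) f_rv = 1.3·620 − (620/(0.75·469))·175.1 = 497.4 MPa, capped at F_nt → F'_nt = 497.4 MPa.
R_n = F'_nt · A_b · n = 497.4 × 314.2 × 2 / 1000 = 312.5 kN.
Design strength φR_n = 0.75 × 312.5 = 234 kN.

234 kN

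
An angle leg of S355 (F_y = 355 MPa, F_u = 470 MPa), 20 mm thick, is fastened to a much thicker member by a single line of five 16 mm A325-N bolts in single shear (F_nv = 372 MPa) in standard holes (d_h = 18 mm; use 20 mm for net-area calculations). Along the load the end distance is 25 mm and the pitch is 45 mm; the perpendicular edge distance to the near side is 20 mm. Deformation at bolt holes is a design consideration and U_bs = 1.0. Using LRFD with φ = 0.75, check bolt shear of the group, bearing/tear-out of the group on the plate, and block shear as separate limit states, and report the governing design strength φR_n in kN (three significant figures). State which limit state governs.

Bolt shear: A_b = π·16²/4 = 201.1 mm²; R_n = 372 × 201.1 × 5 × 1 / 1000 = 374 kN → 0.75 × 374 = 280 kN.
Bearing: edge l_c = 16, r_n = 180.5 kN; interior l_c = 27, r_n = 304.6 kN; R_n = 180.5 + 4·304.6 = 1399 kN → 1050 kN.
Block shear: A_gv = 4100, A_nv = 2300, A_nt = 200 mm²; R_n = min(0.6F_uA_nv, 0.6F_yA_gv) + U_bs·F_u·A_nt = 742.6 kN → 557 kN.
Bolt shear governs: 280 kN.

280 kN (bolt shear governs)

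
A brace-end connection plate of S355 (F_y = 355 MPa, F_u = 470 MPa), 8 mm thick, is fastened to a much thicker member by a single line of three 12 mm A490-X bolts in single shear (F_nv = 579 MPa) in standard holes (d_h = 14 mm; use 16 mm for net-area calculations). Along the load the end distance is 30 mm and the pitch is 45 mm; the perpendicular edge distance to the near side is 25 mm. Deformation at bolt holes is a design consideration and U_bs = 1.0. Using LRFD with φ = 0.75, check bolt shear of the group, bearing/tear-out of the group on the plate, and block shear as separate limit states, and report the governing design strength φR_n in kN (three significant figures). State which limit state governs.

147 kN (bolt shear governs)

Bolt shear: A_b = π·12²/4 = 113.1 mm²; R_n = 579 × 113.1 × 3 × 1 / 1000 = 196.5 kN → 0.75 × 196.5 = 147 kN.
Bearing: edge l_c = 23, r_n = 103.8 kN; interior l_c = 31, r_n = 108.3 kN; R_n = 103.8 + 2·108.3 = 320.4 kN → 240 kN.
Block shear: A_gv = 960, A_nv = 640, A_nt = 136 mm²; R_n = min(0.6F_uA_nv, 0.6F_yA_gv) + U_bs·F_u·A_nt = 244.4 kN → 183 kN.
Bolt shear governs: 147 kN.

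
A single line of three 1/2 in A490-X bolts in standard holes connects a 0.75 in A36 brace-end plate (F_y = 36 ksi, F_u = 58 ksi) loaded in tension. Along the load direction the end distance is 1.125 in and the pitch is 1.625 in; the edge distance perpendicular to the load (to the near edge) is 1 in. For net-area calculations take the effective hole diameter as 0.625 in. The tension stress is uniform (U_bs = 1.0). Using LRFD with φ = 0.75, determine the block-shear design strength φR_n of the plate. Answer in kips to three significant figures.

75.6 kips

Shear plane L_v = 1.125 + 2·1.625 = 4.375 in; A_gv = 4.375 × 0.75 = 3.281 in².
A_nv = (4.375 − 2.5·0.625) × 0.75 = 2.109 in².
A_nt = (1 − 0.5·0.625) × 0.75 = 0.5156 in².
0.6 F_u A_nv = 73.41 kips; 0.6 F_y A_gv = 70.88 kips → shear yielding governs the shear term.
R_n = 70.88 + 1.0 × 58 × 0.5156 = 100.8 kips.
Design strength φR_n = 0.75 × 100.8 = 75.6 kips.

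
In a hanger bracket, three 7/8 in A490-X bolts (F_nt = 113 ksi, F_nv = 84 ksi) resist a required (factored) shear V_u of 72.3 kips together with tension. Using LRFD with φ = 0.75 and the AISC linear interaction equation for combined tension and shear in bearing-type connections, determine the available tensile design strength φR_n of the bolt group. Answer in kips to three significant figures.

101 kips

A_b = π·0.875²/4 = 0.6013 in²; f_rv = 72.3 / (3 × 0.6013) = 40.08 ksi.
F'_nt = 1.3 F_nt − (F_nt / φF_nv) f_rv = 1.3·113 − (113/(0.75·84))·40.08 = 75.01 ksi, capped at F_nt → F'_nt = 75.01 ksi.
R_n = F'_nt · A_b · n = 75.01 × 0.6013 × 3 = 135.3 kips.
Design strength φR_n = 0.75 × 135.3 = 101 kips.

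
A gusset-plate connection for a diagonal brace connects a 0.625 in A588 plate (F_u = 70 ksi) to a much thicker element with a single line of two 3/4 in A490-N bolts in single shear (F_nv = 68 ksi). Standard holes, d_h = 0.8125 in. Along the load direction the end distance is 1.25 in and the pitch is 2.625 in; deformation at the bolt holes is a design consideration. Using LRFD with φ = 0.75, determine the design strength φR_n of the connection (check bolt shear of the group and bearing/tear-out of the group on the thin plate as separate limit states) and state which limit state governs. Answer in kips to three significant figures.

45.1 kips (bolt shear governs)

Bolt shear: A_b = π·0.75²/4 = 0.4418 in²; R_n = 68 × 0.4418 × 2 × 1 = 60.08 kips → 0.75 × 60.08 = 45.1 kips.
Bearing (1.2 l_c t F_u ≤ 2.4 d t F_u): upper limit = 2.4·0.75·0.625·70 = 78.75 kips.
  Edge l_c = 1.25 − 0.8125/2 = 0.8438 → r_n = 44.3 kips; interior l_c = 2.625 − 0.8125 = 1.812 → r_n = 78.75 kips.
  R_n,bearing = 1·44.3 + 1·78.75 = 123 kips → 0.75 × 123 = 92.3 kips.
Bolt shear governs: 45.1 kips.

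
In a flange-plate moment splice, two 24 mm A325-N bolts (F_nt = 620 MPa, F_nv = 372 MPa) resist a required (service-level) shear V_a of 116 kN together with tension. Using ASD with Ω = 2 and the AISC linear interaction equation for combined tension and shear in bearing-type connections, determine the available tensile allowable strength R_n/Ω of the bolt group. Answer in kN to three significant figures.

A_b = π·24²/4 = 452.4 mm²; f_rv = 116 × 1000 / (2 × 452.4) = 128.2 MPa.
F'_nt = 1.3 F_nt − (Ω F_nt / F_nv) f_rv = 1.3·620 − (2·620/372)·128.2 = 378.6 MPa, capped at F_nt → F'_nt = 378.6 MPa.
R_n = F'_nt · A_b · n = 378.6 × 452.4 × 2 / 1000 = 342.6 kN.
Allowable strength R_n/Ω = 342.6 / 2 = 171 kN.

171 kN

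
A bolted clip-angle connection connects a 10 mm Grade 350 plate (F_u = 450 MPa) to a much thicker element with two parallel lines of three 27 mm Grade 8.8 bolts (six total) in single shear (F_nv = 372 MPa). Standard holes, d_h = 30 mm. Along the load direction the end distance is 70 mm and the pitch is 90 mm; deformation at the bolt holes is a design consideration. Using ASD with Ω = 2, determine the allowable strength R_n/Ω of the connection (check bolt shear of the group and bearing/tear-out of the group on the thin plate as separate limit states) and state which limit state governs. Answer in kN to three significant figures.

Bolt shear: A_b = π·27²/4 = 572.6 mm²; R_n = 372 × 572.6 × 6 × 1 / 1000 = 1278 kN → 1278 / 2 = 639 kN.
Bearing (1.2 l_c t F_u ≤ 2.4 d t F_u): upper limit = 2.4·27·10·450 / 1000 = 291.6 kN.
  Edge l_c = 70 − 30/2 = 55 → r_n = 291.6 kN; interior l_c = 90 − 30 = 60 → r_n = 291.6 kN.
  R_n,bearing = 2·291.6 + 4·291.6 = 1750 kN → 1750 / 2 = 875 kN.
Bolt shear governs: 639 kN.

639 kN (bolt shear governs)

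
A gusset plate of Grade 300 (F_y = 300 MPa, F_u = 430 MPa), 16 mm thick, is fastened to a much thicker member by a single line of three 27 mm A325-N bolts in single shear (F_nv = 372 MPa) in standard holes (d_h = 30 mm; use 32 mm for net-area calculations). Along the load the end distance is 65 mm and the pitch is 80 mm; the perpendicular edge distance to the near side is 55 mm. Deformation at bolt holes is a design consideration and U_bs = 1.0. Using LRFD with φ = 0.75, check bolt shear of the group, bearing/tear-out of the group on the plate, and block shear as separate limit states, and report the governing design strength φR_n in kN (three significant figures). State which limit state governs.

479 kN (bolt shear governs)

Bolt shear: A_b = π·27²/4 = 572.6 mm²; R_n = 372 × 572.6 × 3 × 1 / 1000 = 639 kN → 0.75 × 639 = 479 kN.
Bearing: edge l_c = 50, r_n = 412.8 kN; interior l_c = 50, r_n = 412.8 kN; R_n = 412.8 + 2·412.8 = 1238 kN → 929 kN.
Block shear: A_gv = 3600, A_nv = 2320, A_nt = 624 mm²; R_n = min(0.6F_uA_nv, 0.6F_yA_gv) + U_bs·F_u·A_nt = 866.9 kN → 650 kN.
Bolt shear governs: 479 kN.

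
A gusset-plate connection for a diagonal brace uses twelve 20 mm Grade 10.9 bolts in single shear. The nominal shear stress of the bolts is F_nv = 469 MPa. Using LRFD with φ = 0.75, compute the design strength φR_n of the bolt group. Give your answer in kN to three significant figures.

A_b = π × 20² / 4 = 314.2 mm².
R_n = F_nv · A_b · n · n_s = 469 × 314.2 × 12 × 1 / 1000 = 1768 kN.
Design strength φR_n = 0.75 × 1768 = 1330 kN.

1330 kN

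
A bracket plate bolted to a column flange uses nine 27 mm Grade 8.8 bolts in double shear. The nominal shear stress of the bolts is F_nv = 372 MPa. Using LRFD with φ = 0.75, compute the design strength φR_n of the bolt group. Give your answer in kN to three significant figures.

2880 kN

A_b = π × 27² / 4 = 572.6 mm².
R_n = F_nv · A_b · n · n_s = 372 × 572.6 × 9 × 2 / 1000 = 3834 kN.
Design strength φR_n = 0.75 × 3834 = 2880 kN.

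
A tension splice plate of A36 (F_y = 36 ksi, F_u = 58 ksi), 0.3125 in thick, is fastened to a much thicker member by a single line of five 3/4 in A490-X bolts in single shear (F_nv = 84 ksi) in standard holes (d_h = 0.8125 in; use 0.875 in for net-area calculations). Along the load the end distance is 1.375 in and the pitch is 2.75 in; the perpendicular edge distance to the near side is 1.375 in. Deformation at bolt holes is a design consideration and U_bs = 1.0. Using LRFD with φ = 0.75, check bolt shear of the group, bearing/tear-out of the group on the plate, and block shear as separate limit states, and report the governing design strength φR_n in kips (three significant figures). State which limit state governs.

75.4 kips (block shear governs)

Bolt shear: A_b = π·0.75²/4 = 0.4418 in²; R_n = 84 × 0.4418 × 5 × 1 = 185.6 kips → 0.75 × 185.6 = 139 kips.
Bearing: edge l_c = 0.9688, r_n = 21.07 kips; interior l_c = 1.938, r_n = 32.62 kips; R_n = 21.07 + 4·32.62 = 151.6 kips → 114 kips.
Block shear: A_gv = 3.867, A_nv = 2.637, A_nt = 0.293 in²; R_n = min(0.6F_uA_nv, 0.6F_yA_gv) + U_bs·F_u·A_nt = 100.5 kips → 75.4 kips.
Block shear governs: 75.4 kips.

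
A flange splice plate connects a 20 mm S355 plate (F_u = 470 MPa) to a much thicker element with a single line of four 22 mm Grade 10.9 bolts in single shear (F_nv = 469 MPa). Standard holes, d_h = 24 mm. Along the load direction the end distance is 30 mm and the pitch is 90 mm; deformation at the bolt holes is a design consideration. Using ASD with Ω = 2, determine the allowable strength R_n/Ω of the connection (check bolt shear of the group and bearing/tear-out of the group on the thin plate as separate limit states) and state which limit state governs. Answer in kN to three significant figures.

Bolt shear: A_b = π·22²/4 = 380.1 mm²; R_n = 469 × 380.1 × 4 × 1 / 1000 = 713.1 kN → 713.1 / 2 = 357 kN.
Bearing (1.2 l_c t F_u ≤ 2.4 d t F_u): upper limit = 2.4·22·20·470 / 1000 = 496.3 kN.
  Edge l_c = 30 − 24/2 = 18 → r_n = 203 kN; interior l_c = 90 − 24 = 66 → r_n = 496.3 kN.
  R_n,bearing = 1·203 + 3·496.3 = 1692 kN → 1692 / 2 = 846 kN.
Bolt shear governs: 357 kN.

357 kN (bolt shear governs)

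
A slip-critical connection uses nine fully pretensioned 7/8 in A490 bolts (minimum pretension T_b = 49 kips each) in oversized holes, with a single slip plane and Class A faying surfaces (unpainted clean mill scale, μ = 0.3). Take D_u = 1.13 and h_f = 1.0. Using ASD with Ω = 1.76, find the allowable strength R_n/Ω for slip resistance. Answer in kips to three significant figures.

R_n = μ · D_u · h_f · T_b · n_s · n_b = 0.3 × 1.13 × 1.0 × 49 × 1 × 9 = 149.5 kips.
Allowable strength R_n/Ω = 149.5 / 1.76 = 84.9 kips.

84.9 kips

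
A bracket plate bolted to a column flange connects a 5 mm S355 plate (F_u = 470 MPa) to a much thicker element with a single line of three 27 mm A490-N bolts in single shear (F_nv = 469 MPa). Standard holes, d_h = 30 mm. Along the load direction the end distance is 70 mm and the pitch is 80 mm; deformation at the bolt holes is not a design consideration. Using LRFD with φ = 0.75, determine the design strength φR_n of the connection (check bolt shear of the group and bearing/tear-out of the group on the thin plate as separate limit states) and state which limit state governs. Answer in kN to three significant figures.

Bolt shear: A_b = π·27²/4 = 572.6 mm²; R_n = 469 × 572.6 × 3 × 1 / 1000 = 805.6 kN → 0.75 × 805.6 = 604 kN.
Bearing (1.5 l_c t F_u ≤ 3.0 d t F_u): upper limit = 3.0·27·5·470 / 1000 = 190.3 kN.
  Edge l_c = 70 − 30/2 = 55 → r_n = 190.3 kN; interior l_c = 80 − 30 = 50 → r_n = 176.2 kN.
  R_n,bearing = 1·190.3 + 2·176.2 = 542.9 kN → 0.75 × 542.9 = 407 kN.
Bearing governs: 407 kN.

407 kN (bearing governs)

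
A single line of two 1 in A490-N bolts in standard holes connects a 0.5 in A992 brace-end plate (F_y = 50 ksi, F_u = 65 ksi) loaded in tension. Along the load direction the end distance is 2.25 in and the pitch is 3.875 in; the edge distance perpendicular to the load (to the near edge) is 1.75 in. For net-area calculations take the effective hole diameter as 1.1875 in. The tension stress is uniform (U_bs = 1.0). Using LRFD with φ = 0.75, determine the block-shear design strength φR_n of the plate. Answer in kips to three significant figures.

91.7 kips

Shear plane L_v = 2.25 + 1·3.875 = 6.125 in; A_gv = 6.125 × 0.5 = 3.062 in².
A_nv = (6.125 − 1.5·1.1875) × 0.5 = 2.172 in².
A_nt = (1.75 − 0.5·1.1875) × 0.5 = 0.5781 in².
0.6 F_u A_nv = 84.7 kips; 0.6 F_y A_gv = 91.88 kips → shear rupture governs the shear term.
R_n = 84.7 + 1.0 × 65 × 0.5781 = 122.3 kips.
Design strength φR_n = 0.75 × 122.3 = 91.7 kips.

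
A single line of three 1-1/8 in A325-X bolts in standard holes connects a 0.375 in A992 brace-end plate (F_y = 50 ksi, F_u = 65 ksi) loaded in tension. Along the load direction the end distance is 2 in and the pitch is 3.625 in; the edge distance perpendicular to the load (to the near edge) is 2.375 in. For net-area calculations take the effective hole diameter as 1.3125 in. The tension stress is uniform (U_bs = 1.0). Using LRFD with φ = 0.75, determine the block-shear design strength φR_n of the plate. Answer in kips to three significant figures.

Shear plane L_v = 2 + 2·3.625 = 9.25 in; A_gv = 9.25 × 0.375 = 3.469 in².
A_nv = (9.25 − 2.5·1.3125) × 0.375 = 2.238 in².
A_nt = (2.375 − 0.5·1.3125) × 0.375 = 0.6445 in².
0.6 F_u A_nv = 87.29 kips; 0.6 F_y A_gv = 104.1 kips → shear rupture governs the shear term.
R_n = 87.29 + 1.0 × 65 × 0.6445 = 129.2 kips.
Design strength φR_n = 0.75 × 129.2 = 96.9 kips.

96.9 kips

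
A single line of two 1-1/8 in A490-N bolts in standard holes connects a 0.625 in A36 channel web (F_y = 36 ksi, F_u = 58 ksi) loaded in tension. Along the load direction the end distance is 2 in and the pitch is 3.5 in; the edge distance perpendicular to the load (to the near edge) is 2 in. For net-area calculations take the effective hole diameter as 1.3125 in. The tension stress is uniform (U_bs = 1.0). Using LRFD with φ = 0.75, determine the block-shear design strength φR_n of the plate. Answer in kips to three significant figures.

Shear plane L_v = 2 + 1·3.5 = 5.5 in; A_gv = 5.5 × 0.625 = 3.438 in².
A_nv = (5.5 − 1.5·1.3125) × 0.625 = 2.207 in².
A_nt = (2 − 0.5·1.3125) × 0.625 = 0.8398 in².
0.6 F_u A_nv = 76.8 kips; 0.6 F_y A_gv = 74.25 kips → shear yielding governs the shear term.
R_n = 74.25 + 1.0 × 58 × 0.8398 = 123 kips.
Design strength φR_n = 0.75 × 123 = 92.2 kips.

92.2 kips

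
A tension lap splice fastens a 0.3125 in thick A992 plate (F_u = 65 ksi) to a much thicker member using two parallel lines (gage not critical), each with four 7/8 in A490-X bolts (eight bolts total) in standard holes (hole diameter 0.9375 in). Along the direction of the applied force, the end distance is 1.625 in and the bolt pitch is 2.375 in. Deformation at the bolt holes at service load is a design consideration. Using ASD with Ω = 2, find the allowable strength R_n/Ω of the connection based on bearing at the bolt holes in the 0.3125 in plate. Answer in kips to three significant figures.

133 kips

Per bolt r_n = 1.2 l_c t F_u ≤ 2.4 d t F_u; upper limit = 2.4 × 0.875 × 0.3125 × 65 = 42.66 kips.
Edge bolt: l_c = 1.625 − 0.9375/2 = 1.156 in → 1.2 × 1.156 × 0.3125 × 65 = 28.18 → r_n = 28.18 kips.
Interior bolts: l_c = 2.375 − 0.9375 = 1.438 in → 1.2 × 1.438 × 0.3125 × 65 = 35.04 → r_n = 35.04 kips.
R_n = 2 × 28.18 + 6 × 35.04 = 266.6 kips.
Allowable strength R_n/Ω = 266.6 / 2 = 133 kips.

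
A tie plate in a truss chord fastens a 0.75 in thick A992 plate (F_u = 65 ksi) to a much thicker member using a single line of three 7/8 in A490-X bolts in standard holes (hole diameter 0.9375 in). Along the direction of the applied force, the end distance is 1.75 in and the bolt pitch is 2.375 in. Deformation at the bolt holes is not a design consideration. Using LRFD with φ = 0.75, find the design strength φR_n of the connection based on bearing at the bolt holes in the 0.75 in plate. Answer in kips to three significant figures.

228 kips

Per bolt r_n = 1.5 l_c t F_u ≤ 3.0 d t F_u; upper limit = 3.0 × 0.875 × 0.75 × 65 = 128 kips.
Edge bolt: l_c = 1.75 − 0.9375/2 = 1.281 in → 1.5 × 1.281 × 0.75 × 65 = 93.69 → r_n = 93.69 kips.
Interior bolts: l_c = 2.375 − 0.9375 = 1.438 in → 1.5 × 1.438 × 0.75 × 65 = 105.1 → r_n = 105.1 kips.
R_n = 1 × 93.69 + 2 × 105.1 = 303.9 kips.
Design strength φR_n = 0.75 × 303.9 = 228 kips.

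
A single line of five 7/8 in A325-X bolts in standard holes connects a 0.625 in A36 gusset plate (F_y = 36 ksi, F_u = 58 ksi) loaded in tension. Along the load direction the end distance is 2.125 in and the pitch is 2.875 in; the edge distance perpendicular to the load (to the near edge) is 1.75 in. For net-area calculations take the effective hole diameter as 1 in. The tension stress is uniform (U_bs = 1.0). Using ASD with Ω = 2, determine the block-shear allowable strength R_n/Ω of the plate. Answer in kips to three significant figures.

Shear plane L_v = 2.125 + 4·2.875 = 13.62 in; A_gv = 13.62 × 0.625 = 8.516 in².
A_nv = (13.62 − 4.5·1) × 0.625 = 5.703 in².
A_nt = (1.75 − 0.5·1) × 0.625 = 0.7812 in².
0.6 F_u A_nv = 198.5 kips; 0.6 F_y A_gv = 183.9 kips → shear yielding governs the shear term.
R_n = 183.9 + 1.0 × 58 × 0.7812 = 229.2 kips.
Allowable strength R_n/Ω = 229.2 / 2 = 115 kips.

115 kips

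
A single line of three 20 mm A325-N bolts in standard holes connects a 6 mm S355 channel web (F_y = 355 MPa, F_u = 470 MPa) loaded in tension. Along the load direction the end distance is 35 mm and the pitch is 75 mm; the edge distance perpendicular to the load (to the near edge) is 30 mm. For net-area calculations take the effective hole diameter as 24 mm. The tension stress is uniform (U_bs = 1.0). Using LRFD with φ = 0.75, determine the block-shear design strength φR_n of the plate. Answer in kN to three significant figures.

Shear plane L_v = 35 + 2·75 = 185 mm; A_gv = 185 × 6 = 1110 mm².
A_nv = (185 − 2.5·24) × 6 = 750 mm².
A_nt = (30 − 0.5·24) × 6 = 108 mm².
0.6 F_u A_nv = 211.5 kN; 0.6 F_y A_gv = 236.4 kN → shear rupture governs the shear term.
R_n = 211.5 + 1.0 × 470 × 108 / 1000 = 262.3 kN.
Design strength φR_n = 0.75 × 262.3 = 197 kN.

197 kN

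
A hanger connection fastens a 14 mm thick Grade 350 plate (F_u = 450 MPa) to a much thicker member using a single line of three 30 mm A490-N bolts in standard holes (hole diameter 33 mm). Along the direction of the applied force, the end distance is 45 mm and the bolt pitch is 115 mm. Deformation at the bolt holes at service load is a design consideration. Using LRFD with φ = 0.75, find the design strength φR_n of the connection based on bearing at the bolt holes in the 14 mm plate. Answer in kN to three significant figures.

842 kN

Per bolt r_n = 1.2 l_c t F_u ≤ 2.4 d t F_u; upper limit = 2.4 × 30 × 14 × 450 / 1000 = 453.6 kN.
Edge bolt: l_c = 45 − 33/2 = 28.5 mm → 1.2 × 28.5 × 14 × 450 / 1000 = 215.5 → r_n = 215.5 kN.
Interior bolts: l_c = 115 − 33 = 82 mm → 1.2 × 82 × 14 × 450 / 1000 = 619.9 → r_n = 453.6 kN.
R_n = 1 × 215.5 + 2 × 453.6 = 1123 kN.
Design strength φR_n = 0.75 × 1123 = 842 kN.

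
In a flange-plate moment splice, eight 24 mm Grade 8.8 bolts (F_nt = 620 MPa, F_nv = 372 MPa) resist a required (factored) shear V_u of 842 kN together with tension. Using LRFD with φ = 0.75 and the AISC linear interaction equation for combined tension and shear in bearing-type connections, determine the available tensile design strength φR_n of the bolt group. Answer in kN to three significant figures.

A_b = π·24²/4 = 452.4 mm²; f_rv = 842 × 1000 / (8 × 452.4) = 232.7 MPa.
F'_nt = 1.3 F_nt − (F_nt / φF_nv) f_rv = 1.3·620 − (620/(0.75·372))·232.7 = 289 MPa, capped at F_nt → F'_nt = 289 MPa.
R_n = F'_nt · A_b · n = 289 × 452.4 × 8 / 1000 = 1046 kN.
Design strength φR_n = 0.75 × 1046 = 784 kN.

784 kN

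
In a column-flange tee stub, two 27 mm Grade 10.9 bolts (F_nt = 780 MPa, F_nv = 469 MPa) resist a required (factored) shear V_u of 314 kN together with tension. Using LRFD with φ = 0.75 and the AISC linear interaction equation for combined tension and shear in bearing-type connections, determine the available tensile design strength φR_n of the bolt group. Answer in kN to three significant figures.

349 kN

A_b = π·27²/4 = 572.6 mm²; f_rv = 314 × 1000 / (2 × 572.6) = 274.2 MPa.
F'_nt = 1.3 F_nt − (F_nt / φF_nv) f_rv = 1.3·780 − (780/(0.75·469))·274.2 = 405.9 MPa, capped at F_nt → F'_nt = 405.9 MPa.
R_n = F'_nt · A_b · n = 405.9 × 572.6 × 2 / 1000 = 464.9 kN.
Design strength φR_n = 0.75 × 464.9 = 349 kN.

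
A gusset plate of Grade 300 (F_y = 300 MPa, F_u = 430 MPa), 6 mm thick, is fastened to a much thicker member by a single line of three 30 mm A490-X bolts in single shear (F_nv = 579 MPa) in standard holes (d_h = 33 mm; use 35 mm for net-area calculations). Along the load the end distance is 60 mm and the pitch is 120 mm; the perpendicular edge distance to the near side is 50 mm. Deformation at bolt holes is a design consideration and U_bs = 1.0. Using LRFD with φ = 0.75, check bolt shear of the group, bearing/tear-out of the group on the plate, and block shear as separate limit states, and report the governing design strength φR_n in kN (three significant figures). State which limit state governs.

306 kN (block shear governs)

Bolt shear: A_b = π·30²/4 = 706.9 mm²; R_n = 579 × 706.9 × 3 × 1 / 1000 = 1228 kN → 0.75 × 1228 = 921 kN.
Bearing: edge l_c = 43.5, r_n = 134.7 kN; interior l_c = 87, r_n = 185.8 kN; R_n = 134.7 + 2·185.8 = 506.2 kN → 380 kN.
Block shear: A_gv = 1800, A_nv = 1275, A_nt = 195 mm²; R_n = min(0.6F_uA_nv, 0.6F_yA_gv) + U_bs·F_u·A_nt = 407.9 kN → 306 kN.
Block shear governs: 306 kN.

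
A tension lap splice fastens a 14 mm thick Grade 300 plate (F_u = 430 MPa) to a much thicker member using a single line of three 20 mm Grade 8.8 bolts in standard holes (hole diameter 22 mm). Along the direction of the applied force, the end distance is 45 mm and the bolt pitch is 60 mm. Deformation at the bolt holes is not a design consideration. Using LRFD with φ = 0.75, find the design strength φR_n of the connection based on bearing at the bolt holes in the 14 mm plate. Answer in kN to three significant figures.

Per bolt r_n = 1.5 l_c t F_u ≤ 3.0 d t F_u; upper limit = 3.0 × 20 × 14 × 430 / 1000 = 361.2 kN.
Edge bolt: l_c = 45 − 22/2 = 34 mm → 1.5 × 34 × 14 × 430 / 1000 = 307 → r_n = 307 kN.
Interior bolts: l_c = 60 − 22 = 38 mm → 1.5 × 38 × 14 × 430 / 1000 = 343.1 → r_n = 343.1 kN.
R_n = 1 × 307 + 2 × 343.1 = 993.3 kN.
Design strength φR_n = 0.75 × 993.3 = 745 kN.

745 kN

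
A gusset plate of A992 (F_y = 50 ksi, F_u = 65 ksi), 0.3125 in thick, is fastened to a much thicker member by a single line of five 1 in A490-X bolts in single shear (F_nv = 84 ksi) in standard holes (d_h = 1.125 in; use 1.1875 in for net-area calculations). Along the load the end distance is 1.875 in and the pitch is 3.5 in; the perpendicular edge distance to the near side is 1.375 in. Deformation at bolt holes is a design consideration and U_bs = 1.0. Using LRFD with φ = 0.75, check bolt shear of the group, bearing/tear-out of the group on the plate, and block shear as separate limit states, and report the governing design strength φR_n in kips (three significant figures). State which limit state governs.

108 kips (block shear governs)

Bolt shear: A_b = π·1²/4 = 0.7854 in²; R_n = 84 × 0.7854 × 5 × 1 = 329.9 kips → 0.75 × 329.9 = 247 kips.
Bearing: edge l_c = 1.312, r_n = 31.99 kips; interior l_c = 2.375, r_n = 48.75 kips; R_n = 31.99 + 4·48.75 = 227 kips → 170 kips.
Block shear: A_gv = 4.961, A_nv = 3.291, A_nt = 0.2441 in²; R_n = min(0.6F_uA_nv, 0.6F_yA_gv) + U_bs·F_u·A_nt = 144.2 kips → 108 kips.
Block shear governs: 108 kips.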